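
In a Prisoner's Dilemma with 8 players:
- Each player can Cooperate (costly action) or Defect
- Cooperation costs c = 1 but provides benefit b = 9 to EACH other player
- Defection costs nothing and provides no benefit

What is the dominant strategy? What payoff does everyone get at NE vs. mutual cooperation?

Dominant: Defect; NE payoff = 0; Coop payoff = 62

Work:
Defect dominates (saves cost c = 1, benefit to others is external)
NE: All defect → everyone gets 0
If all cooperate: each receives (7)×9 - 1 = 62
Social dilemma: 62 > 0 but NE gives 0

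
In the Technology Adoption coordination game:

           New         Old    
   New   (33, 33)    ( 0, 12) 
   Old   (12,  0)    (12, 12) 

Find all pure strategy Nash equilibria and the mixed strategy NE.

Pure NE: (New, New) and (Old, Old); Mixed NE: p = 0.3636, q = 0.3636

Work:
Check pure NE:
(New, New): (33, 33) - no unilateral deviation beneficial
(Old, Old): (12, 12) - no unilateral deviation beneficial
Mixed NE: P1 plays New with p = 0.3636, P2 plays New with q = 0.3636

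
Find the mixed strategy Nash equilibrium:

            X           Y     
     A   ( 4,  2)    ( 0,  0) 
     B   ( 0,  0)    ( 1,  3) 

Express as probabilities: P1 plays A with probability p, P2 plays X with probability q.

p = 0.6, q = 0.2

Work:
Find probabilities that make opponent indifferent:
P2 chooses q to make P1 indifferent between A and B
P1 chooses p to make P2 indifferent between X and Y
Mixed NE: P1 plays (A: 0.6, B: 0.4), P2 plays (X: 0.2, Y: 0.8)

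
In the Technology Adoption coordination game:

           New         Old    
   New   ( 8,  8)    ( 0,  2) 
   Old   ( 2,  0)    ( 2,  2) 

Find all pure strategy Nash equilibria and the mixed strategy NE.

Pure NE: (New, New) and (Old, Old); Mixed NE: p = 0.25, q = 0.25

Work:
Check pure NE:
(New, New): (8, 8) - no unilateral deviation beneficial
(Old, Old): (2, 2) - no unilateral deviation beneficial
Mixed NE: P1 plays New with p = 0.25, P2 plays New with q = 0.25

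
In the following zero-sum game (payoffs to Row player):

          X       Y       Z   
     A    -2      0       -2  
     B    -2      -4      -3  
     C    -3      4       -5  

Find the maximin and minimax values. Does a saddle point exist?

Maximin = -2, Minimax = -2, Saddle: True

Work:
Row minimums: [-2, -4, -5] → maximin = -2
Column maximums: [-2, 4, -2] → minimax = -2
Saddle point exists! Game value = -2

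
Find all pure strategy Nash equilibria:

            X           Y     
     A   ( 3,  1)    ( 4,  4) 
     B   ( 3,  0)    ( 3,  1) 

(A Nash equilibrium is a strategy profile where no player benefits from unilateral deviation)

Nash equilibrium: (A, Y)

Work:
Best responses:
  P1 vs X: payoffs [3, 3] → best response A/B (payoff 3)
  P1 vs Y: payoffs [4, 3] → best response A (payoff 4)
  P2 vs A: payoffs [1, 4] → best response Y (payoff 4)
  P2 vs B: payoffs [0, 1] → best response Y (payoff 1)
Mutual best responses: (A,Y) → Nash equilibria.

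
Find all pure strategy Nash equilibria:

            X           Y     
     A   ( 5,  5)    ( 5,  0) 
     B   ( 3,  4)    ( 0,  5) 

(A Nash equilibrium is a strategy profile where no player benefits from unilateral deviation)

Nash equilibrium: (A, X)

Work:
Best responses:
  P1 vs X: payoffs [5, 3] → best response A (payoff 5)
  P1 vs Y: payoffs [5, 0] → best response A (payoff 5)
  P2 vs A: payoffs [5, 0] → best response X (payoff 5)
  P2 vs B: payoffs [4, 5] → best response Y (payoff 5)
Mutual best responses: (A,X) → Nash equilibria.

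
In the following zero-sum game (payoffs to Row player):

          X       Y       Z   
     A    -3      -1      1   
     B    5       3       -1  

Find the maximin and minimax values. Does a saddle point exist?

Maximin = -1, Minimax = 1, Saddle: False

Work:
Row minimums: [-3, -1] → maximin = -1
Column maximums: [5, 3, 1] → minimax = 1
No saddle point (maximin ≠ minimax). Mixed strategy needed.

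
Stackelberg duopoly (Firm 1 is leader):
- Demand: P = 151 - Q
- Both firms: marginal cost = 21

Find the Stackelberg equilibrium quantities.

q₁* (leader) = 65.0, q₂* (follower) = 32.5

Work:
Follower's reaction: q₂ = (a - c - q₁)/2
Leader substitutes: π₁ = q₁·(a - q₁ - (a-c-q₁)/2 - c)
FOC: q₁* = (151 - 21)/2 = 65.00
Then: q₂* = (151 - 21 - 65.0)/2 = 32.50
Leader has first-mover advantage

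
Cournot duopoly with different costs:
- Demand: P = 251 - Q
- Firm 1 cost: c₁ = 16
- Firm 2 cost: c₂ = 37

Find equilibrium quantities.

q₁* = 85.33, q₂* = 64.33

Work:
Reaction: q₁ = (251 - 16 - q₂)/2
Reaction: q₂ = (251 - 37 - q₁)/2
Solve simultaneously:
q₁* = (251 - 2×16 + 37)/3 = 85.33
q₂* = (251 - 2×37 + 16)/3 = 64.33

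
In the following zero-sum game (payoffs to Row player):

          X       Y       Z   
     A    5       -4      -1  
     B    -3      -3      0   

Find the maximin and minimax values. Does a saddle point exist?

Maximin = -3, Minimax = -3, Saddle: True

Work:
Row minimums: [-4, -3] → maximin = -3
Column maximums: [5, -3, 0] → minimax = -3
Saddle point exists! Game value = -3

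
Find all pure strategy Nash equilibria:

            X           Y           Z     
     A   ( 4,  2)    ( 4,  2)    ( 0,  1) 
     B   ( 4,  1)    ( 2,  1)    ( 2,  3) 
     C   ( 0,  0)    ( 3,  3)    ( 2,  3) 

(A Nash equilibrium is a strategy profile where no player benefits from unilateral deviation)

Nash equilibrium: (A, X), (A, Y), (B, Z), (C, Z)

Work:
Best responses:
  P1 vs X: payoffs [4, 4, 0] → best response A/B (payoff 4)
  P1 vs Y: payoffs [4, 2, 3] → best response A (payoff 4)
  P1 vs Z: payoffs [0, 2, 2] → best response B/C (payoff 2)
  P2 vs A: payoffs [2, 2, 1] → best response X/Y (payoff 2)
  P2 vs B: payoffs [1, 1, 3] → best response Z (payoff 3)
  P2 vs C: payoffs [0, 3, 3] → best response Y/Z (payoff 3)
Mutual best responses: (A,X), (A,Y), (B,Z), (C,Z) → Nash equilibria.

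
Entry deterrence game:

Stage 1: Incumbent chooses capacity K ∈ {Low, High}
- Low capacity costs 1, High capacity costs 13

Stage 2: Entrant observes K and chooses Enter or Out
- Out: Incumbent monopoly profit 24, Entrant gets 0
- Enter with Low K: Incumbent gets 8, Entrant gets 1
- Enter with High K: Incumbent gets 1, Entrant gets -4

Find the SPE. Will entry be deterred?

SPE: (High, Enter|Low, Out|High); Entry deterred. Incumbent net profit = 11

Work:
After Low K: Entrant enters (1 > 0)
After High K: Entrant stays out (-4 < 0)
Incumbent: Low → 8−1=7, High → 24−13=11
Incumbent chooses High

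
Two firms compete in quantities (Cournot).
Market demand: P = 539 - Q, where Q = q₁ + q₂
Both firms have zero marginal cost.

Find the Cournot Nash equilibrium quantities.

q₁* = q₂* = 179.67; P* = 179.67

Work:
Profit: π_i = P·q_i = (a - q_i - q_j)·q_i
FOC: ∂π_i/∂q_i = a - 2q_i - q_j = 0
Reaction function: q_i = (539 - q_j)/2
Symmetry: q* = 539/3 = 179.67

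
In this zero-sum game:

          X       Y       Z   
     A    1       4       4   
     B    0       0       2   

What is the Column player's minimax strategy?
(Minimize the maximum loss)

Column should play X, value = 1

Work:
Column player minimizes Row's maximum payoff:
Column X: max payoff to Row = 1
Column Y: max payoff to Row = 4
Column Z: max payoff to Row = 4
Minimum is 1, achieved by column X.
Minimax strategy: X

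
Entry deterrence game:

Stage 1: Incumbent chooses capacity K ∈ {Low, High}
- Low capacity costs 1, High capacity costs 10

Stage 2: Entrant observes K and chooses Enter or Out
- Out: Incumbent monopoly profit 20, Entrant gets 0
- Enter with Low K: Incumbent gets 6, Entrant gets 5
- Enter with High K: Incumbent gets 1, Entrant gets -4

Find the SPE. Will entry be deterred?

SPE: (High, Enter|Low, Out|High); Entry deterred. Incumbent net profit = 10

Work:
After Low K: Entrant enters (5 > 0)
After High K: Entrant stays out (-4 < 0)
Incumbent: Low → 6−1=5, High → 20−10=10
Incumbent chooses High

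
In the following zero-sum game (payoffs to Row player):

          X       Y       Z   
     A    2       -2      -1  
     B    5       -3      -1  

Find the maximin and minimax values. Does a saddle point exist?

Maximin = -2, Minimax = -2, Saddle: True

Work:
Row minimums: [-2, -3] → maximin = -2
Column maximums: [5, -2, -1] → minimax = -2
Saddle point exists! Game value = -2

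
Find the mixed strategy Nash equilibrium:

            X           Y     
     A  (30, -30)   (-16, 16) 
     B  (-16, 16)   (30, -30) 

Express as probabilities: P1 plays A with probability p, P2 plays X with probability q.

p = 0.5, q = 0.5

Work:
Find probabilities that make opponent indifferent:
P2 chooses q to make P1 indifferent between A and B
P1 chooses p to make P2 indifferent between X and Y
Mixed NE: P1 plays (A: 0.5, B: 0.5), P2 plays (X: 0.5, Y: 0.5)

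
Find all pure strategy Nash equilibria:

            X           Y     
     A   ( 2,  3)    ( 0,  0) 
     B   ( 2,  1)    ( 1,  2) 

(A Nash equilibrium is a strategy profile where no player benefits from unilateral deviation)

Nash equilibrium: (A, X), (B, Y)

Work:
Best responses:
  P1 vs X: payoffs [2, 2] → best response A/B (payoff 2)
  P1 vs Y: payoffs [0, 1] → best response B (payoff 1)
  P2 vs A: payoffs [3, 0] → best response X (payoff 3)
  P2 vs B: payoffs [1, 2] → best response Y (payoff 2)
Mutual best responses: (A,X), (B,Y) → Nash equilibria.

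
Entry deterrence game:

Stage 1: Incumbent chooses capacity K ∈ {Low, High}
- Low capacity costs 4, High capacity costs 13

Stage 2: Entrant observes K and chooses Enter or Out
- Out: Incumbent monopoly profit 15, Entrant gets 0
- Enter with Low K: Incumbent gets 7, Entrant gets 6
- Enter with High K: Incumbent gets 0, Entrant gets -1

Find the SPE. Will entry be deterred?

SPE: (Low, Enter|Low, Out|High); Entry not deterred. Incumbent net profit = 3, Entrant gets 6

Work:
After Low K: Entrant enters (6 > 0)
After High K: Entrant stays out (-1 < 0)
Incumbent: Low → 7−4=3, High → 15−13=2
Incumbent chooses Low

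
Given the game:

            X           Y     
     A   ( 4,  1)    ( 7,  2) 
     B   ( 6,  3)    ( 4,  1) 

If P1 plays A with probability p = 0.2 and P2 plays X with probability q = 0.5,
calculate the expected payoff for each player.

E[P1] = 5.1, E[P2] = 1.9

Work:
E[P1] = p·q·π₁(A,X) + p·(1-q)·π₁(A,Y) + (1-p)·q·π₁(B,X) + (1-p)·(1-q)·π₁(B,Y)
= 0.2·0.5·4 + 0.2·0.5·7 + 0.8·0.5·6 + 0.8·0.5·4
= 5.1

E[P2] = 1.9 (similar calculation)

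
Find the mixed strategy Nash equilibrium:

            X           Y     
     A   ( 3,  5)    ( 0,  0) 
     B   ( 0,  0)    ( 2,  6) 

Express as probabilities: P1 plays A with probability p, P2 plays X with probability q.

p = 0.5455, q = 0.4

Work:
Find probabilities that make opponent indifferent:
P2 chooses q to make P1 indifferent between A and B
P1 chooses p to make P2 indifferent between X and Y
Mixed NE: P1 plays (A: 0.5455, B: 0.4545), P2 plays (X: 0.4, Y: 0.6)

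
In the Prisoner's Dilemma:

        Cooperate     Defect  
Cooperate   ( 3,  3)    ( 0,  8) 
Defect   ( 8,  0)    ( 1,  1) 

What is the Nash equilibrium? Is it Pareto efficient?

(Defect, Defect) is NE; not Pareto efficient

Work:
Defect dominates Cooperate for both players:
If P2 cooperates: Defect (8) > Cooperate (3)
If P2 defects: Defect (1) > Cooperate (0)
NE: (Defect, Defect) with payoff (1, 1)
But (Cooperate, Cooperate) = (3, 3) Pareto dominates (1, 1)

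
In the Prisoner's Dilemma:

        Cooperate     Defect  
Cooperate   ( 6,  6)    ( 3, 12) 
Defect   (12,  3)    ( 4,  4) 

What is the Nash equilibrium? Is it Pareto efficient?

(Defect, Defect) is NE; not Pareto efficient

Work:
Defect dominates Cooperate for both players:
If P2 cooperates: Defect (12) > Cooperate (6)
If P2 defects: Defect (4) > Cooperate (3)
NE: (Defect, Defect) with payoff (4, 4)
But (Cooperate, Cooperate) = (6, 6) Pareto dominates (4, 4)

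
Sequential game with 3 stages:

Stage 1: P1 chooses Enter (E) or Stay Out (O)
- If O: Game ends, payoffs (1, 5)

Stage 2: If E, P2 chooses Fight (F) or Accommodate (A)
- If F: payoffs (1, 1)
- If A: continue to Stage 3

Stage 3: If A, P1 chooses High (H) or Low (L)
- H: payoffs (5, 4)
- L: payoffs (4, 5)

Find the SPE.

SPE: (E, A, H); Outcome (5, 4)

Work:
Stage 3: P1 chooses H (5 vs 4)
Stage 2: P2: F->1, A->4 (anticipating H). Choose A
Stage 1: P1: O->1, E->5 (anticipating A, H). Choose E
SPE path: E -> A -> H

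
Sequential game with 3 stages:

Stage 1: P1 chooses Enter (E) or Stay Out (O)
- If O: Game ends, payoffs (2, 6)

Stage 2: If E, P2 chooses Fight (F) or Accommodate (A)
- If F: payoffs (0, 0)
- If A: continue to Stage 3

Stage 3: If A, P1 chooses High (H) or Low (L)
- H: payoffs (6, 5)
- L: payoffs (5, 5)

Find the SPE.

SPE: (E, A, H); Outcome (6, 5)

Work:
Stage 3: P1 chooses H (6 vs 5)
Stage 2: P2: F->0, A->5 (anticipating H). Choose A
Stage 1: P1: O->2, E->6 (anticipating A, H). Choose E
SPE path: E -> A -> H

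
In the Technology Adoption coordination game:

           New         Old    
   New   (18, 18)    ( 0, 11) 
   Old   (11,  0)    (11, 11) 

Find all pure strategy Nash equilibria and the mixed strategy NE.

Pure NE: (New, New) and (Old, Old); Mixed NE: p = 0.6111, q = 0.6111

Work:
Check pure NE:
(New, New): (18, 18) - no unilateral deviation beneficial
(Old, Old): (11, 11) - no unilateral deviation beneficial
Mixed NE: P1 plays New with p = 0.6111, P2 plays New with q = 0.6111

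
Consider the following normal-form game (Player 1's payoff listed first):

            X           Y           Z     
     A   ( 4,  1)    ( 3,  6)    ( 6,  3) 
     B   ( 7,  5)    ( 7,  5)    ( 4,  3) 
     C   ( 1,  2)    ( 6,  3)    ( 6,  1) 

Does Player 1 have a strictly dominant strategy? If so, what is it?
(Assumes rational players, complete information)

No strictly dominant strategy exists for Player 1

Work:
A strategy strictly dominates another if it gives a strictly higher payoff against every opponent action. Compare each pair of P1's strategies column-by-column:
  A vs B: [4 vs 7, 3 vs 7, 6 vs 4] → A does not strictly dominate B (column X: 4 ≤ 7)
  A vs C: [4 vs 1, 3 vs 6, 6 vs 6] → A does not strictly dominate C (column Y: 3 ≤ 6)
  B vs A: [7 vs 4, 7 vs 3, 4 vs 6] → B does not strictly dominate A (column Z: 4 ≤ 6)
  B vs C: [7 vs 1, 7 vs 6, 4 vs 6] → B does not strictly dominate C (column Z: 4 ≤ 6)
  C vs A: [1 vs 4, 6 vs 3, 6 vs 6] → C does not strictly dominate A (column X: 1 ≤ 4)
  C vs B: [1 vs 7, 6 vs 7, 6 vs 4] → C does not strictly dominate B (column X: 1 ≤ 7)
No single strategy strictly dominates all others → no strictly dominant strategy.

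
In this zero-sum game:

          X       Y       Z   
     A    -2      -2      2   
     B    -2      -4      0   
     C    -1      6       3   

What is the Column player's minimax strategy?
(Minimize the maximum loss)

Column should play X, value = -1

Work:
Column player minimizes Row's maximum payoff:
Column X: max payoff to Row = -1
Column Y: max payoff to Row = 6
Column Z: max payoff to Row = 3
Minimum is -1, achieved by column X.
Minimax strategy: X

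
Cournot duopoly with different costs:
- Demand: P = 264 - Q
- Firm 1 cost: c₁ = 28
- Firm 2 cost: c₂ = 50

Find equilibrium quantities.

q₁* = 86.0, q₂* = 64.0

Work:
Reaction: q₁ = (264 - 28 - q₂)/2
Reaction: q₂ = (264 - 50 - q₁)/2
Solve simultaneously:
q₁* = (264 - 2×28 + 50)/3 = 86.0
q₂* = (264 - 2×50 + 28)/3 = 64.0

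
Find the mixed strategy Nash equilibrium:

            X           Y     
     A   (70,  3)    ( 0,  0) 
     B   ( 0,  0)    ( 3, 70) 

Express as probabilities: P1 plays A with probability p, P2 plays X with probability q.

p = 0.9589, q = 0.0411

Work:
Find probabilities that make opponent indifferent:
P2 chooses q to make P1 indifferent between A and B
P1 chooses p to make P2 indifferent between X and Y
Mixed NE: P1 plays (A: 0.9589, B: 0.0411), P2 plays (X: 0.0411, Y: 0.9589)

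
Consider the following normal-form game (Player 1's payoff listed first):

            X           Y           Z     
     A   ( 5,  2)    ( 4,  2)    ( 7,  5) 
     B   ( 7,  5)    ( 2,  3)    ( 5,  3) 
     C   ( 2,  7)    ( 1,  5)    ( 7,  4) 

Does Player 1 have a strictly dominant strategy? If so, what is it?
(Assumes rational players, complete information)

No strictly dominant strategy exists for Player 1

Work:
A strategy strictly dominates another if it gives a strictly higher payoff against every opponent action. Compare each pair of P1's strategies column-by-column:
  A vs B: [5 vs 7, 4 vs 2, 7 vs 5] → A does not strictly dominate B (column X: 5 ≤ 7)
  A vs C: [5 vs 2, 4 vs 1, 7 vs 7] → A does not strictly dominate C (column Z: 7 ≤ 7)
  B vs A: [7 vs 5, 2 vs 4, 5 vs 7] → B does not strictly dominate A (column Y: 2 ≤ 4)
  B vs C: [7 vs 2, 2 vs 1, 5 vs 7] → B does not strictly dominate C (column Z: 5 ≤ 7)
  C vs A: [2 vs 5, 1 vs 4, 7 vs 7] → C does not strictly dominate A (column X: 2 ≤ 5)
  C vs B: [2 vs 7, 1 vs 2, 7 vs 5] → C does not strictly dominate B (column X: 2 ≤ 7)
No single strategy strictly dominates all others → no strictly dominant strategy.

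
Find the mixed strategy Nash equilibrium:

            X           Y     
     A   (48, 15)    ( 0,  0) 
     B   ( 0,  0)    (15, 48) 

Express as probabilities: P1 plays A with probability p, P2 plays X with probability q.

p = 0.7619, q = 0.2381

Work:
Find probabilities that make opponent indifferent:
P2 chooses q to make P1 indifferent between A and B
P1 chooses p to make P2 indifferent between X and Y
Mixed NE: P1 plays (A: 0.7619, B: 0.2381), P2 plays (X: 0.2381, Y: 0.7619)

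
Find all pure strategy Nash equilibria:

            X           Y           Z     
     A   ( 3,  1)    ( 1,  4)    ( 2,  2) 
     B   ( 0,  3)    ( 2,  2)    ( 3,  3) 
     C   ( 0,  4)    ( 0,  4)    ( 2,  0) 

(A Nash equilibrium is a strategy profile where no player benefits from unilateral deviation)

Nash equilibrium: (B, Z)

Work:
Best responses:
  P1 vs X: payoffs [3, 0, 0] → best response A (payoff 3)
  P1 vs Y: payoffs [1, 2, 0] → best response B (payoff 2)
  P1 vs Z: payoffs [2, 3, 2] → best response B (payoff 3)
  P2 vs A: payoffs [1, 4, 2] → best response Y (payoff 4)
  P2 vs B: payoffs [3, 2, 3] → best response X/Z (payoff 3)
  P2 vs C: payoffs [4, 4, 0] → best response X/Y (payoff 4)
Mutual best responses: (B,Z) → Nash equilibria.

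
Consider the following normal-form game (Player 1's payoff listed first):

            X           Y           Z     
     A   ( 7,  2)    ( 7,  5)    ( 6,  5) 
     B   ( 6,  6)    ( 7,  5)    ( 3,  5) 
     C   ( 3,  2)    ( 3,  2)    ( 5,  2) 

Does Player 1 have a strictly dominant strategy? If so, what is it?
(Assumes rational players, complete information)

No strictly dominant strategy exists for Player 1

Work:
A strategy strictly dominates another if it gives a strictly higher payoff against every opponent action. Compare each pair of P1's strategies column-by-column:
  A vs B: [7 vs 6, 7 vs 7, 6 vs 3] → A does not strictly dominate B (column Y: 7 ≤ 7)
  A vs C: [7 vs 3, 7 vs 3, 6 vs 5] → A strictly dominates C
  B vs A: [6 vs 7, 7 vs 7, 3 vs 6] → B does not strictly dominate A (column X: 6 ≤ 7)
  B vs C: [6 vs 3, 7 vs 3, 3 vs 5] → B does not strictly dominate C (column Z: 3 ≤ 5)
  C vs A: [3 vs 7, 3 vs 7, 5 vs 6] → C does not strictly dominate A (column X: 3 ≤ 7)
  C vs B: [3 vs 6, 3 vs 7, 5 vs 3] → C does not strictly dominate B (column X: 3 ≤ 6)
No single strategy strictly dominates all others → no strictly dominant strategy.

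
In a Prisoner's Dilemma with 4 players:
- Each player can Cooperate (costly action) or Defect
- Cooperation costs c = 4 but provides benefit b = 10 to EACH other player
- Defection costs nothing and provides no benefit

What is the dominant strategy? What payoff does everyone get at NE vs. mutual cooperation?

Dominant: Defect; NE payoff = 0; Coop payoff = 26

Work:
Defect dominates (saves cost c = 4, benefit to others is external)
NE: All defect → everyone gets 0
If all cooperate: each receives (3)×10 - 4 = 26
Social dilemma: 26 > 0 but NE gives 0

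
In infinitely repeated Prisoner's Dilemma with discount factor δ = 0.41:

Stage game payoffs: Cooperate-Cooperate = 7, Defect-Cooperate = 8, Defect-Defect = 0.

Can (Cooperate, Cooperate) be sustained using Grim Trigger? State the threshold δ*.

δ* = 0.125; since δ = 0.41 ≥ 0.125, cooperation can be sustained

Work:
For Grim Trigger:
Cooperate forever: 7/(1-δ)
Defect then punished: 8 + 0·δ/(1-δ)
Need: 7/(1-δ) ≥ 8 + 0·δ/(1-δ)
Solving: δ ≥ (T-R)/(T-P) = (8-7)/(8-0) = 0.125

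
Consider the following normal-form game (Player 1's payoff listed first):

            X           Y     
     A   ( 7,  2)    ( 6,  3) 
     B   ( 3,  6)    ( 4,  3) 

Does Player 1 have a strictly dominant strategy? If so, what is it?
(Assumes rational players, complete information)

Yes, Player 1's strictly dominant strategy is A

Work:
A strategy strictly dominates another if it gives a strictly higher payoff against every opponent action. Compare each pair of P1's strategies column-by-column:
  A vs B: [7 vs 3, 6 vs 4] → A strictly dominates B
  B vs A: [3 vs 7, 4 vs 6] → B does not strictly dominate A (column X: 3 ≤ 7)
A strictly dominates every other strategy → strictly dominant.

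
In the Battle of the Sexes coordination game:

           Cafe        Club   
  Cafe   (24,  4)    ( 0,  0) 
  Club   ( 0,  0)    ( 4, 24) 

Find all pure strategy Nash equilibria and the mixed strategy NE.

Pure NE: (Cafe, Cafe) and (Club, Club); Mixed NE: p = 0.8571, q = 0.1429

Work:
Check pure NE:
(Cafe, Cafe): (24, 4) - no unilateral deviation beneficial
(Club, Club): (4, 24) - no unilateral deviation beneficial
Mixed NE: P1 plays Cafe with p = 0.8571, P2 plays Cafe with q = 0.1429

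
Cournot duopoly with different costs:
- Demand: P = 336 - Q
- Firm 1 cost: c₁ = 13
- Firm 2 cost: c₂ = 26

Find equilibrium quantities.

q₁* = 112.0, q₂* = 99.0

Work:
Reaction: q₁ = (336 - 13 - q₂)/2
Reaction: q₂ = (336 - 26 - q₁)/2
Solve simultaneously:
q₁* = (336 - 2×13 + 26)/3 = 112.0
q₂* = (336 - 2×26 + 13)/3 = 99.0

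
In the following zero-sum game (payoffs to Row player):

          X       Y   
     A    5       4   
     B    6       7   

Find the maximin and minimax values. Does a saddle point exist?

Maximin = 6, Minimax = 6, Saddle: True

Work:
Row minimums: [4, 6] → maximin = 6
Column maximums: [6, 7] → minimax = 6
Saddle point exists! Game value = 6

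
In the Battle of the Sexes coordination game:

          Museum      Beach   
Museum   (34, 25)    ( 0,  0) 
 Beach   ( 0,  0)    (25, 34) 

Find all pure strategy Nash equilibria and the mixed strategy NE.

Pure NE: (Museum, Museum) and (Beach, Beach); Mixed NE: p = 0.5763, q = 0.4237

Work:
Check pure NE:
(Museum, Museum): (34, 25) - no unilateral deviation beneficial
(Beach, Beach): (25, 34) - no unilateral deviation beneficial
Mixed NE: P1 plays Museum with p = 0.5763, P2 plays Museum with q = 0.4237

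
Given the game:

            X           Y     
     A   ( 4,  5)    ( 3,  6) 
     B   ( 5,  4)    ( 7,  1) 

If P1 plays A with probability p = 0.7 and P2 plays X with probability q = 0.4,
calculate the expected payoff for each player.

E[P1] = 4.24, E[P2] = 4.58

Work:
E[P1] = p·q·π₁(A,X) + p·(1-q)·π₁(A,Y) + (1-p)·q·π₁(B,X) + (1-p)·(1-q)·π₁(B,Y)
= 0.7·0.4·4 + 0.7·0.6·3 + 0.3·0.4·5 + 0.3·0.6·7
= 4.24

E[P2] = 4.58 (similar calculation)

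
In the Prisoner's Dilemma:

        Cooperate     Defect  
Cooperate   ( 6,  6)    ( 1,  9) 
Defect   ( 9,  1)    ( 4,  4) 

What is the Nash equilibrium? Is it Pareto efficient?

(Defect, Defect) is NE; not Pareto efficient

Work:
Defect dominates Cooperate for both players:
If P2 cooperates: Defect (9) > Cooperate (6)
If P2 defects: Defect (4) > Cooperate (1)
NE: (Defect, Defect) with payoff (4, 4)
But (Cooperate, Cooperate) = (6, 6) Pareto dominates (4, 4)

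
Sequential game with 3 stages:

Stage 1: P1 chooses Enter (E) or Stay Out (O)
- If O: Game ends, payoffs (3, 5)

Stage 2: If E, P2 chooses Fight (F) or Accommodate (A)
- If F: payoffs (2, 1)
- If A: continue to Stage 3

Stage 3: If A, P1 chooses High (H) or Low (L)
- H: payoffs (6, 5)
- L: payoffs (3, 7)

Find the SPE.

SPE: (E, A, H); Outcome (6, 5)

Work:
Stage 3: P1 chooses H (6 vs 3)
Stage 2: P2: F->1, A->5 (anticipating H). Choose A
Stage 1: P1: O->3, E->6 (anticipating A, H). Choose E
SPE path: E -> A -> H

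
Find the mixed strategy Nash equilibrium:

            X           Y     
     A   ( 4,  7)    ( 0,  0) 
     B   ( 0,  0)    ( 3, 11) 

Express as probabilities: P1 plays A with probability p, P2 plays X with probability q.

p = 0.6111, q = 0.4286

Work:
Find probabilities that make opponent indifferent:
P2 chooses q to make P1 indifferent between A and B
P1 chooses p to make P2 indifferent between X and Y
Mixed NE: P1 plays (A: 0.6111, B: 0.3889), P2 plays (X: 0.4286, Y: 0.5714)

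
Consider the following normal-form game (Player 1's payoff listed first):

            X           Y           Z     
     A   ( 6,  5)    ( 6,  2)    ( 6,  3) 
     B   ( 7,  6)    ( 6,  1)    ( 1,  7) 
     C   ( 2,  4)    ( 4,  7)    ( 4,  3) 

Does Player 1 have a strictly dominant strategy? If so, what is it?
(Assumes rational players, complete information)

No strictly dominant strategy exists for Player 1

Work:
A strategy strictly dominates another if it gives a strictly higher payoff against every opponent action. Compare each pair of P1's strategies column-by-column:
  A vs B: [6 vs 7, 6 vs 6, 6 vs 1] → A does not strictly dominate B (column X: 6 ≤ 7)
  A vs C: [6 vs 2, 6 vs 4, 6 vs 4] → A strictly dominates C
  B vs A: [7 vs 6, 6 vs 6, 1 vs 6] → B does not strictly dominate A (column Y: 6 ≤ 6)
  B vs C: [7 vs 2, 6 vs 4, 1 vs 4] → B does not strictly dominate C (column Z: 1 ≤ 4)
  C vs A: [2 vs 6, 4 vs 6, 4 vs 6] → C does not strictly dominate A (column X: 2 ≤ 6)
  C vs B: [2 vs 7, 4 vs 6, 4 vs 1] → C does not strictly dominate B (column X: 2 ≤ 7)
No single strategy strictly dominates all others → no strictly dominant strategy.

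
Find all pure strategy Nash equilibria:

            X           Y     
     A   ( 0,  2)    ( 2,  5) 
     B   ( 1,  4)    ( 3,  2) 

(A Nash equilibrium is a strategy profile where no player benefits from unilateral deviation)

Nash equilibrium: (B, X)

Work:
Best responses:
  P1 vs X: payoffs [0, 1] → best response B (payoff 1)
  P1 vs Y: payoffs [2, 3] → best response B (payoff 3)
  P2 vs A: payoffs [2, 5] → best response Y (payoff 5)
  P2 vs B: payoffs [4, 2] → best response X (payoff 4)
Mutual best responses: (B,X) → Nash equilibria.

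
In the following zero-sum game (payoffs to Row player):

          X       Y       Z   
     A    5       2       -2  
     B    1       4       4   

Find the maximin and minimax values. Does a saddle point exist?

Maximin = 1, Minimax = 4, Saddle: False

Work:
Row minimums: [-2, 1] → maximin = 1
Column maximums: [5, 4, 4] → minimax = 4
No saddle point (maximin ≠ minimax). Mixed strategy needed.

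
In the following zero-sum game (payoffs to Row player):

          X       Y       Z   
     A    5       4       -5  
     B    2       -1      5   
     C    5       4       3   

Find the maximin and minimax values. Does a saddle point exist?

Maximin = 3, Minimax = 4, Saddle: False

Work:
Row minimums: [-5, -1, 3] → maximin = 3
Column maximums: [5, 4, 5] → minimax = 4
No saddle point (maximin ≠ minimax). Mixed strategy needed.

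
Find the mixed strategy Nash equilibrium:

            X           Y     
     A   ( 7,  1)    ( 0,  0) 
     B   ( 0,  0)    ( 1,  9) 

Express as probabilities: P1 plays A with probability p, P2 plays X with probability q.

p = 0.9, q = 0.125

Work:
Find probabilities that make opponent indifferent:
P2 chooses q to make P1 indifferent between A and B
P1 chooses p to make P2 indifferent between X and Y
Mixed NE: P1 plays (A: 0.9, B: 0.1), P2 plays (X: 0.125, Y: 0.875)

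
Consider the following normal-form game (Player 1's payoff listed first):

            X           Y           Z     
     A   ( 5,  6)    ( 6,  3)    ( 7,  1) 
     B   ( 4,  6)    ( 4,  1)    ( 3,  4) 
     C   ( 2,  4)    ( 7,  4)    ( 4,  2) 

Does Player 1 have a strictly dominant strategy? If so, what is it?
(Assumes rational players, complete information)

No strictly dominant strategy exists for Player 1

Work:
A strategy strictly dominates another if it gives a strictly higher payoff against every opponent action. Compare each pair of P1's strategies column-by-column:
  A vs B: [5 vs 4, 6 vs 4, 7 vs 3] → A strictly dominates B
  A vs C: [5 vs 2, 6 vs 7, 7 vs 4] → A does not strictly dominate C (column Y: 6 ≤ 7)
  B vs A: [4 vs 5, 4 vs 6, 3 vs 7] → B does not strictly dominate A (column X: 4 ≤ 5)
  B vs C: [4 vs 2, 4 vs 7, 3 vs 4] → B does not strictly dominate C (column Y: 4 ≤ 7)
  C vs A: [2 vs 5, 7 vs 6, 4 vs 7] → C does not strictly dominate A (column X: 2 ≤ 5)
  C vs B: [2 vs 4, 7 vs 4, 4 vs 3] → C does not strictly dominate B (column X: 2 ≤ 4)
No single strategy strictly dominates all others → no strictly dominant strategy.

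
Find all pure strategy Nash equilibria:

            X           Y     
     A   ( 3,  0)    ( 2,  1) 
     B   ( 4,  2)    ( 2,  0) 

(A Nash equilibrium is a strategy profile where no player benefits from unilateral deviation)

Nash equilibrium: (A, Y), (B, X)

Work:
Best responses:
  P1 vs X: payoffs [3, 4] → best response B (payoff 4)
  P1 vs Y: payoffs [2, 2] → best response A/B (payoff 2)
  P2 vs A: payoffs [0, 1] → best response Y (payoff 1)
  P2 vs B: payoffs [2, 0] → best response X (payoff 2)
Mutual best responses: (A,Y), (B,X) → Nash equilibria.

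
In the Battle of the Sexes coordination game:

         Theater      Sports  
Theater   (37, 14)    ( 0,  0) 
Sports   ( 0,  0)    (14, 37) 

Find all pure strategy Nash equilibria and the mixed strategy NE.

Pure NE: (Theater, Theater) and (Sports, Sports); Mixed NE: p = 0.7255, q = 0.2745

Work:
Check pure NE:
(Theater, Theater): (37, 14) - no unilateral deviation beneficial
(Sports, Sports): (14, 37) - no unilateral deviation beneficial
Mixed NE: P1 plays Theater with p = 0.7255, P2 plays Theater with q = 0.2745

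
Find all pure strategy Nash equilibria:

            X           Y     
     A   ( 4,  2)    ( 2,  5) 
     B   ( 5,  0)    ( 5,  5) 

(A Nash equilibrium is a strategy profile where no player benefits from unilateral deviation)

Nash equilibrium: (B, Y)

Work:
Best responses:
  P1 vs X: payoffs [4, 5] → best response B (payoff 5)
  P1 vs Y: payoffs [2, 5] → best response B (payoff 5)
  P2 vs A: payoffs [2, 5] → best response Y (payoff 5)
  P2 vs B: payoffs [0, 5] → best response Y (payoff 5)
Mutual best responses: (B,Y) → Nash equilibria.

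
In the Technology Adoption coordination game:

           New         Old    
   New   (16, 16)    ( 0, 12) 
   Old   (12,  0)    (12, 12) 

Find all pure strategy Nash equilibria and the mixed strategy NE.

Pure NE: (New, New) and (Old, Old); Mixed NE: p = 0.75, q = 0.75

Work:
Check pure NE:
(New, New): (16, 16) - no unilateral deviation beneficial
(Old, Old): (12, 12) - no unilateral deviation beneficial
Mixed NE: P1 plays New with p = 0.75, P2 plays New with q = 0.75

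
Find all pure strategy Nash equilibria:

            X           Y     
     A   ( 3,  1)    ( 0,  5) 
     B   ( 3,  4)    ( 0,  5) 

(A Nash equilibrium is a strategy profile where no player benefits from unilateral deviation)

Nash equilibrium: (A, Y), (B, Y)

Work:
Best responses:
  P1 vs X: payoffs [3, 3] → best response A/B (payoff 3)
  P1 vs Y: payoffs [0, 0] → best response A/B (payoff 0)
  P2 vs A: payoffs [1, 5] → best response Y (payoff 5)
  P2 vs B: payoffs [4, 5] → best response Y (payoff 5)
Mutual best responses: (A,Y), (B,Y) → Nash equilibria.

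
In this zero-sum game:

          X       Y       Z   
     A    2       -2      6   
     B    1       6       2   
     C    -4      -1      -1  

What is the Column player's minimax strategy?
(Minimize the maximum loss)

Column should play X, value = 2

Work:
Column player minimizes Row's maximum payoff:
Column X: max payoff to Row = 2
Column Y: max payoff to Row = 6
Column Z: max payoff to Row = 6
Minimum is 2, achieved by column X.
Minimax strategy: X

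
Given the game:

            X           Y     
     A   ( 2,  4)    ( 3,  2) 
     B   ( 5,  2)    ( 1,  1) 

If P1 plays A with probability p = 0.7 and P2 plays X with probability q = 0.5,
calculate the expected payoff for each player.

E[P1] = 2.65, E[P2] = 2.55

Work:
E[P1] = p·q·π₁(A,X) + p·(1-q)·π₁(A,Y) + (1-p)·q·π₁(B,X) + (1-p)·(1-q)·π₁(B,Y)
= 0.7·0.5·2 + 0.7·0.5·3 + 0.3·0.5·5 + 0.3·0.5·1
= 2.65

E[P2] = 2.55 (similar calculation)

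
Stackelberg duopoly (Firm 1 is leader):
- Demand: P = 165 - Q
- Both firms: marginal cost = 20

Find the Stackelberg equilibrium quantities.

q₁* (leader) = 72.5, q₂* (follower) = 36.25

Work:
Follower's reaction: q₂ = (a - c - q₁)/2
Leader substitutes: π₁ = q₁·(a - q₁ - (a-c-q₁)/2 - c)
FOC: q₁* = (165 - 20)/2 = 72.50
Then: q₂* = (165 - 20 - 72.5)/2 = 36.25
Leader has first-mover advantage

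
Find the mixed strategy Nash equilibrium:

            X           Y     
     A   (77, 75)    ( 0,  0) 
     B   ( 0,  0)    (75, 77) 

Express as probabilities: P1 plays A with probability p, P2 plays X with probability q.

p = 0.5066, q = 0.4934

Work:
Find probabilities that make opponent indifferent:
P2 chooses q to make P1 indifferent between A and B
P1 chooses p to make P2 indifferent between X and Y
Mixed NE: P1 plays (A: 0.5066, B: 0.4934), P2 plays (X: 0.4934, Y: 0.5066)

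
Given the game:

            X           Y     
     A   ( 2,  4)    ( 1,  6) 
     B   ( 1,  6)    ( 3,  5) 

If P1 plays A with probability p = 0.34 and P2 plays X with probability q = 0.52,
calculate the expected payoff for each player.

E[P1] = 1.8104, E[P2] = 5.3296

Work:
E[P1] = p·q·π₁(A,X) + p·(1-q)·π₁(A,Y) + (1-p)·q·π₁(B,X) + (1-p)·(1-q)·π₁(B,Y)
= 0.34·0.52·2 + 0.34·0.48·1 + 0.66·0.52·1 + 0.66·0.48·3
= 1.8104

E[P2] = 5.3296 (similar calculation)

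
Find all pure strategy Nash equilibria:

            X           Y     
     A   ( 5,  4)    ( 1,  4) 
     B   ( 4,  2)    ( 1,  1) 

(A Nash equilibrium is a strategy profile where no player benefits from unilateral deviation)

Nash equilibrium: (A, X), (A, Y)

Work:
Best responses:
  P1 vs X: payoffs [5, 4] → best response A (payoff 5)
  P1 vs Y: payoffs [1, 1] → best response A/B (payoff 1)
  P2 vs A: payoffs [4, 4] → best response X/Y (payoff 4)
  P2 vs B: payoffs [2, 1] → best response X (payoff 2)
Mutual best responses: (A,X), (A,Y) → Nash equilibria.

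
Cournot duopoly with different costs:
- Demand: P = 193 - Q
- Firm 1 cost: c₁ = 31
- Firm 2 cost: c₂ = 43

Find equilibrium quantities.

q₁* = 58.0, q₂* = 46.0

Work:
Reaction: q₁ = (193 - 31 - q₂)/2
Reaction: q₂ = (193 - 43 - q₁)/2
Solve simultaneously:
q₁* = (193 - 2×31 + 43)/3 = 58.0
q₂* = (193 - 2×43 + 31)/3 = 46.0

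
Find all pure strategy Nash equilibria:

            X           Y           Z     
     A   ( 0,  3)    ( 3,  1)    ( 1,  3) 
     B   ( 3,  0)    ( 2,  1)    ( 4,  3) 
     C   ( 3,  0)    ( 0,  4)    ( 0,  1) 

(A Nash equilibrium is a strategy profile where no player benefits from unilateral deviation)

Nash equilibrium: (B, Z)

Work:
Best responses:
  P1 vs X: payoffs [0, 3, 3] → best response B/C (payoff 3)
  P1 vs Y: payoffs [3, 2, 0] → best response A (payoff 3)
  P1 vs Z: payoffs [1, 4, 0] → best response B (payoff 4)
  P2 vs A: payoffs [3, 1, 3] → best response X/Z (payoff 3)
  P2 vs B: payoffs [0, 1, 3] → best response Z (payoff 3)
  P2 vs C: payoffs [0, 4, 1] → best response Y (payoff 4)
Mutual best responses: (B,Z) → Nash equilibria.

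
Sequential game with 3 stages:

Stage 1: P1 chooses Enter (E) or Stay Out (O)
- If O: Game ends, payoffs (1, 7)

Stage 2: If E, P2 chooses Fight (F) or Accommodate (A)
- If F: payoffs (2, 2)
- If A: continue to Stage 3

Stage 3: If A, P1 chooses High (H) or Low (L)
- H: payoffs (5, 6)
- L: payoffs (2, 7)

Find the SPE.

SPE: (E, A, H); Outcome (5, 6)

Work:
Stage 3: P1 chooses H (5 vs 2)
Stage 2: P2: F->2, A->6 (anticipating H). Choose A
Stage 1: P1: O->1, E->5 (anticipating A, H). Choose E
SPE path: E -> A -> H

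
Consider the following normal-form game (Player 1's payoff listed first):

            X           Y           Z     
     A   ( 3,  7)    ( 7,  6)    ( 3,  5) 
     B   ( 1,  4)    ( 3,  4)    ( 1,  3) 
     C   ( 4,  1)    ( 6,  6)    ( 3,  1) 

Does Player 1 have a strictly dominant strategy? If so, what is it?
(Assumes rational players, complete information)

No strictly dominant strategy exists for Player 1

Work:
A strategy strictly dominates another if it gives a strictly higher payoff against every opponent action. Compare each pair of P1's strategies column-by-column:
  A vs B: [3 vs 1, 7 vs 3, 3 vs 1] → A strictly dominates B
  A vs C: [3 vs 4, 7 vs 6, 3 vs 3] → A does not strictly dominate C (column X: 3 ≤ 4)
  B vs A: [1 vs 3, 3 vs 7, 1 vs 3] → B does not strictly dominate A (column X: 1 ≤ 3)
  B vs C: [1 vs 4, 3 vs 6, 1 vs 3] → B does not strictly dominate C (column X: 1 ≤ 4)
  C vs A: [4 vs 3, 6 vs 7, 3 vs 3] → C does not strictly dominate A (column Y: 6 ≤ 7)
  C vs B: [4 vs 1, 6 vs 3, 3 vs 1] → C strictly dominates B
No single strategy strictly dominates all others → no strictly dominant strategy.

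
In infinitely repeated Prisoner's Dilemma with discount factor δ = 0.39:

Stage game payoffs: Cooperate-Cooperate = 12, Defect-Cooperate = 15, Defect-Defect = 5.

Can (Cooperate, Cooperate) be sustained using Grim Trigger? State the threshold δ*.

δ* = 0.3; since δ = 0.39 ≥ 0.3, cooperation can be sustained

Work:
For Grim Trigger:
Cooperate forever: 12/(1-δ)
Defect then punished: 15 + 5·δ/(1-δ)
Need: 12/(1-δ) ≥ 15 + 5·δ/(1-δ)
Solving: δ ≥ (T-R)/(T-P) = (15-12)/(15-5) = 0.3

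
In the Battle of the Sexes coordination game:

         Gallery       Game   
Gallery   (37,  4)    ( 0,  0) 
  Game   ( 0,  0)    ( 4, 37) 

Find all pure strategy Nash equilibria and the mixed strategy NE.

Pure NE: (Gallery, Gallery) and (Game, Game); Mixed NE: p = 0.9024, q = 0.0976

Work:
Check pure NE:
(Gallery, Gallery): (37, 4) - no unilateral deviation beneficial
(Game, Game): (4, 37) - no unilateral deviation beneficial
Mixed NE: P1 plays Gallery with p = 0.9024, P2 plays Gallery with q = 0.0976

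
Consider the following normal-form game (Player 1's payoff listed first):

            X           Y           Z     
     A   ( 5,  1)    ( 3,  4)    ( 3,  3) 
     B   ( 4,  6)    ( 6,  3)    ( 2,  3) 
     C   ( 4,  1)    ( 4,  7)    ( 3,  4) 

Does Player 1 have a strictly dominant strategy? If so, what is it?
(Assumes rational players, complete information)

No strictly dominant strategy exists for Player 1

Work:
A strategy strictly dominates another if it gives a strictly higher payoff against every opponent action. Compare each pair of P1's strategies column-by-column:
  A vs B: [5 vs 4, 3 vs 6, 3 vs 2] → A does not strictly dominate B (column Y: 3 ≤ 6)
  A vs C: [5 vs 4, 3 vs 4, 3 vs 3] → A does not strictly dominate C (column Y: 3 ≤ 4)
  B vs A: [4 vs 5, 6 vs 3, 2 vs 3] → B does not strictly dominate A (column X: 4 ≤ 5)
  B vs C: [4 vs 4, 6 vs 4, 2 vs 3] → B does not strictly dominate C (column X: 4 ≤ 4)
  C vs A: [4 vs 5, 4 vs 3, 3 vs 3] → C does not strictly dominate A (column X: 4 ≤ 5)
  C vs B: [4 vs 4, 4 vs 6, 3 vs 2] → C does not strictly dominate B (column X: 4 ≤ 4)
No single strategy strictly dominates all others → no strictly dominant strategy.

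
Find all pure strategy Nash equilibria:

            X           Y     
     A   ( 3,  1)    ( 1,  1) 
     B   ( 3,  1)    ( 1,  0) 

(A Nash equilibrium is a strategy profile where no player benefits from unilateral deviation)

Nash equilibrium: (A, X), (A, Y), (B, X)

Work:
Best responses:
  P1 vs X: payoffs [3, 3] → best response A/B (payoff 3)
  P1 vs Y: payoffs [1, 1] → best response A/B (payoff 1)
  P2 vs A: payoffs [1, 1] → best response X/Y (payoff 1)
  P2 vs B: payoffs [1, 0] → best response X (payoff 1)
Mutual best responses: (A,X), (A,Y), (B,X) → Nash equilibria.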